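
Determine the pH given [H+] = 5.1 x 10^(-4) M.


pH = -log10([H+])
pH = -log10(5.1 x 10^(-4))
pH = 3.2924

3.2924


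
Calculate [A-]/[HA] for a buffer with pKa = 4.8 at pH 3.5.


[A-]/[HA] = 10^(pH - pKa)
= 10^(3.5 - 4.8)
= 0.0501

0.0501


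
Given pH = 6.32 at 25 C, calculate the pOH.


pOH = 14 - pH
pOH = 14 - 6.32
pOH = 7.68

7.68


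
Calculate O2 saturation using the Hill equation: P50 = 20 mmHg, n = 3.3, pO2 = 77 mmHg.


Y = pO2^n / (P50^n + pO2^n)
Y = 77^3.3 / (20^3.3 + 77^3.3)
Y = 98.84%

98.84%


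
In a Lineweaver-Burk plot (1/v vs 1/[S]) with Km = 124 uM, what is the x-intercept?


x-intercept = -1/Km
= -1/124
= -0.0081 1/uM

-0.0081 1/uM


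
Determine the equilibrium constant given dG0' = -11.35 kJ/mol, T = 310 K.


Keq = exp(-dG0 * 1000 / (R * T))
Keq = exp(-(-11.35) * 1000 / (8.314 * 310))
Keq = 81.7581

81.7581


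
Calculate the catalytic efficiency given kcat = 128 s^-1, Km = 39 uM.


Catalytic efficiency = kcat / Km
= 128 / 39
= 3.2821 uM^-1*s^-1

3.2821 uM^-1*s^-1


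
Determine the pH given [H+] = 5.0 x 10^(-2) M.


pH = -log10([H+])
pH = -log10(5.0 x 10^(-2))
pH = 1.301

1.301


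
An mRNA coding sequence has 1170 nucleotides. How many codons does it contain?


codons = nucleotides / 3
codons = 1170 / 3 = 390

390


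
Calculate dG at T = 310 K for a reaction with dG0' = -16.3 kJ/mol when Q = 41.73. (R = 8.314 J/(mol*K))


dG = dG0' + RT * ln(Q) / 1000
dG = -16.3 + 8.314 * 310 * ln(41.73) / 1000
dG = -6.6834 kJ/mol

-6.6834 kJ/mol


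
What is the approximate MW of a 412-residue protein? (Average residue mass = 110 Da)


MW = n_residues * 110 Da
MW = 412 * 110
MW = 45320 Da

45320 Da


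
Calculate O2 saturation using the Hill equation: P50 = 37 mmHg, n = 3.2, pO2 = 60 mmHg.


Y = pO2^n / (P50^n + pO2^n)
Y = 60^3.2 / (37^3.2 + 60^3.2)
Y = 82.45%

82.45%


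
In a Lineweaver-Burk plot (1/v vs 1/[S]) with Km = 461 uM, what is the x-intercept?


x-intercept = -1/Km
= -1/461
= -0.0022 1/uM

-0.0022 1/uM


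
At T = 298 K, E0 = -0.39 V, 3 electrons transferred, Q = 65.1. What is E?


E = E0 - (RT/nF) * ln(Q)
E = -0.39 - (8.314 * 298 / (3 * 96485)) * ln(65.1)
E = -0.4257 V

-0.4257 V


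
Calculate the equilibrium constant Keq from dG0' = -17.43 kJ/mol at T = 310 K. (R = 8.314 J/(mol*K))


Keq = exp(-dG0 * 1000 / (R * T))
Keq = exp(-(-17.43) * 1000 / (8.314 * 310))
Keq = 865.0492

865.0492


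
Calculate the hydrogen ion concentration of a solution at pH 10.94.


[H+] = 10^(-pH)
[H+] = 10^(-10.94)
[H+] = 1.148e-11 M

1.148e-11 M


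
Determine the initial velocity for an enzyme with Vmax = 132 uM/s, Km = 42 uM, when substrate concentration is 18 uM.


v = Vmax * [S] / (Km + [S])
v = 132 * 18 / (42 + 18)
v = 39.6 uM/s

39.6 uM/s


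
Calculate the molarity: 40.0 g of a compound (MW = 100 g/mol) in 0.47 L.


C = (mass / MW) / volume
C = (40.0 / 100) / 0.47
C = 0.8511 M

0.8511 M


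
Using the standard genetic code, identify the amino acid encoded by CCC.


Standard genetic code lookup.
Codon CCC -> Pro

Pro


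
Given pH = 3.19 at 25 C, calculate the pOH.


pOH = 14 - pH
pOH = 14 - 3.19
pOH = 10.81

10.81


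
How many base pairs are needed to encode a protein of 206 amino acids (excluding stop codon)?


Each amino acid = 1 codon = 3 bp
bp = 206 * 3 = 618 bp

618 bp


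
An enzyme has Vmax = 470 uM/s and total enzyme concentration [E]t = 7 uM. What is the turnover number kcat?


kcat = Vmax / [E]t
kcat = 470 / 7
kcat = 67.1429 s^-1

67.1429 s^-1


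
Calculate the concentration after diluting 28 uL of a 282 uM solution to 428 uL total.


C2 = C1 * V1 / V2
C2 = 282 * 28 / 428
C2 = 18.4486 uM

18.4486 uM


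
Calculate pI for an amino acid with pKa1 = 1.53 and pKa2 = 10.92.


pI = (pKa1 + pKa2) / 2
pI = (1.53 + 10.92) / 2
pI = 6.225

6.225


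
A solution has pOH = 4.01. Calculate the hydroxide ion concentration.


[OH-] = 10^(-pOH)
[OH-] = 10^(-4.01)
[OH-] = 9.772e-05 M

9.772e-05 M


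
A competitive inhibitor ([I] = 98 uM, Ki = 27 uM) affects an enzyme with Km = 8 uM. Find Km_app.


Km_app = Km * (1 + [I]/Ki)
Km_app = 8 * (1 + 98/27)
Km_app = 37.037 uM

37.037 uM


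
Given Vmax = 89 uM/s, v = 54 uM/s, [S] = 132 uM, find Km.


Km = [S] * (Vmax - v) / v
Km = 132 * (89 - 54) / 54
Km = 85.5556 uM

85.5556 uM


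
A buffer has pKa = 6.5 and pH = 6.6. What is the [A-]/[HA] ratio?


[A-]/[HA] = 10^(pH - pKa)
= 10^(6.6 - 6.5)
= 1.2589

1.2589


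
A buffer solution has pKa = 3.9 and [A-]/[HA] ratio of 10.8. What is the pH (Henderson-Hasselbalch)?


pH = pKa + log10([A-]/[HA])
pH = 3.9 + log10(10.8)
pH = 4.9334

4.9334


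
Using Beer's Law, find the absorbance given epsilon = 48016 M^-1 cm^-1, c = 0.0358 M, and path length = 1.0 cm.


A = epsilon * c * l
A = 48016 * 0.0358 * 1.0
A = 1718.9728

1718.9728


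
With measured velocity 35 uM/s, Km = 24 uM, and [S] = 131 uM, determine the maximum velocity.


Vmax = v * (Km + [S]) / [S]
Vmax = 35 * (24 + 131) / 131
Vmax = 41.4122 uM/s

41.4122 uM/s


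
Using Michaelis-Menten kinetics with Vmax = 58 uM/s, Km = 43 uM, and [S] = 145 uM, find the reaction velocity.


v = Vmax * [S] / (Km + [S])
v = 58 * 145 / (43 + 145)
v = 44.734 uM/s

44.734 uM/s


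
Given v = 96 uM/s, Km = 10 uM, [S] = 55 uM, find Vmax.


Vmax = v * (Km + [S]) / [S]
Vmax = 96 * (10 + 55) / 55
Vmax = 113.4545 uM/s

113.4545 uM/s


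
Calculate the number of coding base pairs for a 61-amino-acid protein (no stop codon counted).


Each amino acid = 1 codon = 3 bp
bp = 61 * 3 = 183 bp

183 bp


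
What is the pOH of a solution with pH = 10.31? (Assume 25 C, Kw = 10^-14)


pOH = 14 - pH
pOH = 14 - 10.31
pOH = 3.69

3.69


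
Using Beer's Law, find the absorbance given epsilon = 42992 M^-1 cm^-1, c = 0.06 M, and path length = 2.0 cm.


A = epsilon * c * l
A = 42992 * 0.06 * 2.0
A = 5159.04

5159.04


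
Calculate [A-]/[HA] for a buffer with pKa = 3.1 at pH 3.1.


[A-]/[HA] = 10^(pH - pKa)
= 10^(3.1 - 3.1)
= 1.0

1.0


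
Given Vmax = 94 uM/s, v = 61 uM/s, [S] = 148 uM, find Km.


Km = [S] * (Vmax - v) / v
Km = 148 * (94 - 61) / 61
Km = 80.0656 uM

80.0656 uM


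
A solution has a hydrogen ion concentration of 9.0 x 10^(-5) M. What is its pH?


pH = -log10([H+])
pH = -log10(9.0 x 10^(-5))
pH = 4.0458

4.0458


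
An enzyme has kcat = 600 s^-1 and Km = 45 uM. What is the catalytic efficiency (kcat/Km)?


Catalytic efficiency = kcat / Km
= 600 / 45
= 13.3333 uM^-1*s^-1

13.3333 uM^-1*s^-1


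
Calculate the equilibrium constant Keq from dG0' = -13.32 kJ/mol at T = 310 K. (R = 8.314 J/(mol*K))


Keq = exp(-dG0 * 1000 / (R * T))
Keq = exp(-(-13.32) * 1000 / (8.314 * 310))
Keq = 175.5843

175.5843


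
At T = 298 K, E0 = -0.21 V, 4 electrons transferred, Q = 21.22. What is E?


E = E0 - (RT/nF) * ln(Q)
E = -0.21 - (8.314 * 298 / (4 * 96485)) * ln(21.22)
E = -0.2296 V

-0.2296 V


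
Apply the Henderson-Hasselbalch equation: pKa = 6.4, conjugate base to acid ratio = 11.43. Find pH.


pH = pKa + log10([A-]/[HA])
pH = 6.4 + log10(11.43)
pH = 7.458

7.458


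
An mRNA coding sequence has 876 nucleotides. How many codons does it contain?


codons = nucleotides / 3
codons = 876 / 3 = 292

292


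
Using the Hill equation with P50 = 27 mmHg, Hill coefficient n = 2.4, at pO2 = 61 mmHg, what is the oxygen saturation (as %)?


Y = pO2^n / (P50^n + pO2^n)
Y = 61^2.4 / (27^2.4 + 61^2.4)
Y = 87.61%

87.61%


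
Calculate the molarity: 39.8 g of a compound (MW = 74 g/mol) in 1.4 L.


C = (mass / MW) / volume
C = (39.8 / 74) / 1.4
C = 0.3842 M

0.3842 M


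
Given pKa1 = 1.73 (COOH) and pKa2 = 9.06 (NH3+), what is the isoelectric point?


pI = (pKa1 + pKa2) / 2
pI = (1.73 + 9.06) / 2
pI = 5.395

5.395


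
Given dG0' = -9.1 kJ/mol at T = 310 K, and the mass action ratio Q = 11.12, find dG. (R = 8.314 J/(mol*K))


dG = dG0' + RT * ln(Q) / 1000
dG = -9.1 + 8.314 * 310 * ln(11.12) / 1000
dG = -2.8918 kJ/mol

-2.8918 kJ/mol


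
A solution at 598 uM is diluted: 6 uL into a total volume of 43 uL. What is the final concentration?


C2 = C1 * V1 / V2
C2 = 598 * 6 / 43
C2 = 83.4419 uM

83.4419 uM


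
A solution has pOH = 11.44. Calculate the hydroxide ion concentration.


[OH-] = 10^(-pOH)
[OH-] = 10^(-11.44)
[OH-] = 3.631e-12 M

3.631e-12 M


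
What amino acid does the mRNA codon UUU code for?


Standard genetic code lookup.
Codon UUU -> Phe

Phe


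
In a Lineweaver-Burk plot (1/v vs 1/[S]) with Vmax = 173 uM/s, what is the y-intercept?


y-intercept = 1/Vmax
= 1/173
= 0.0058 s/uM

0.0058 s/uM


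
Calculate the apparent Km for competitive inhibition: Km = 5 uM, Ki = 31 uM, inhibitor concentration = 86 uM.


Km_app = Km * (1 + [I]/Ki)
Km_app = 5 * (1 + 86/31)
Km_app = 18.871 uM

18.871 uM


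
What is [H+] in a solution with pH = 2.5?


[H+] = 10^(-pH)
[H+] = 10^(-2.5)
[H+] = 0.0032 M

0.0032 M


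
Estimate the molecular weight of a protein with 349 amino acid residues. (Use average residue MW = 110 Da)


MW = n_residues * 110 Da
MW = 349 * 110
MW = 38390 Da

38390 Da


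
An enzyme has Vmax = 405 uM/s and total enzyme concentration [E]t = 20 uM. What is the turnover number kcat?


kcat = Vmax / [E]t
kcat = 405 / 20
kcat = 20.25 s^-1

20.25 s^-1


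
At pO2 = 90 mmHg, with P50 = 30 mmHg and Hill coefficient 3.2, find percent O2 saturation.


Y = pO2^n / (P50^n + pO2^n)
Y = 90^3.2 / (30^3.2 + 90^3.2)
Y = 97.11%

97.11%


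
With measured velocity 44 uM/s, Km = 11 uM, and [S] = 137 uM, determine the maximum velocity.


Vmax = v * (Km + [S]) / [S]
Vmax = 44 * (11 + 137) / 137
Vmax = 47.5328 uM/s

47.5328 uM/s


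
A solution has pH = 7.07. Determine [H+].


[H+] = 10^(-pH)
[H+] = 10^(-7.07)
[H+] = 8.511e-08 M

8.511e-08 M


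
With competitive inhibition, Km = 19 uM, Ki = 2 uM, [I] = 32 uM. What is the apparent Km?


Km_app = Km * (1 + [I]/Ki)
Km_app = 19 * (1 + 32/2)
Km_app = 323.0 uM

323.0 uM


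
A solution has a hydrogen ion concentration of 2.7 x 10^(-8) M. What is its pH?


pH = -log10([H+])
pH = -log10(2.7 x 10^(-8))
pH = 7.5686

7.5686


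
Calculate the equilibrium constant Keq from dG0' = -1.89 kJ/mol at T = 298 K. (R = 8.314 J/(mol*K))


Keq = exp(-dG0 * 1000 / (R * T))
Keq = exp(-(-1.89) * 1000 / (8.314 * 298))
Keq = 2.1444

2.1444


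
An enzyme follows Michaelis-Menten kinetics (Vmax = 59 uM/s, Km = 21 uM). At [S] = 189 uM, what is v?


v = Vmax * [S] / (Km + [S])
v = 59 * 189 / (21 + 189)
v = 53.1 uM/s

53.1 uM/s


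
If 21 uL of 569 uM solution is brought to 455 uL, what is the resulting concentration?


C2 = C1 * V1 / V2
C2 = 569 * 21 / 455
C2 = 26.2615 uM

26.2615 uM


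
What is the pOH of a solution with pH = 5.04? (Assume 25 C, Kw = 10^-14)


pOH = 14 - pH
pOH = 14 - 5.04
pOH = 8.96

8.96


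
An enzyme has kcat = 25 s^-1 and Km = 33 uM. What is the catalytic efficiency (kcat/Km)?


Catalytic efficiency = kcat / Km
= 25 / 33
= 0.7576 uM^-1*s^-1

0.7576 uM^-1*s^-1


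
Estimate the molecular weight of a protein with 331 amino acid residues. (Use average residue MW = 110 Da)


MW = n_residues * 110 Da
MW = 331 * 110
MW = 36410 Da

36410 Da


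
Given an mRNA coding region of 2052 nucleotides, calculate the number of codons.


codons = nucleotides / 3
codons = 2052 / 3 = 684

684


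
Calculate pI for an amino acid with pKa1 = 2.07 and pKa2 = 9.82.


pI = (pKa1 + pKa2) / 2
pI = (2.07 + 9.82) / 2
pI = 5.945

5.945


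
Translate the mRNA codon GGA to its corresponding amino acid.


Standard genetic code lookup.
Codon GGA -> Gly

Gly


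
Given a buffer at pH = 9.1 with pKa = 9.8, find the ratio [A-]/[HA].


[A-]/[HA] = 10^(pH - pKa)
= 10^(9.1 - 9.8)
= 0.1995

0.1995


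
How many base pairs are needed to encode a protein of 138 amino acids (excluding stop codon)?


Each amino acid = 1 codon = 3 bp
bp = 138 * 3 = 414 bp

414 bp


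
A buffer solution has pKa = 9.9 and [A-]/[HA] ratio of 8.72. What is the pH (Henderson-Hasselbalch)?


pH = pKa + log10([A-]/[HA])
pH = 9.9 + log10(8.72)
pH = 10.8405

10.8405


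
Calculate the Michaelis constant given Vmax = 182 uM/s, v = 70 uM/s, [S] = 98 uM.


Km = [S] * (Vmax - v) / v
Km = 98 * (182 - 70) / 70
Km = 156.8 uM

156.8 uM


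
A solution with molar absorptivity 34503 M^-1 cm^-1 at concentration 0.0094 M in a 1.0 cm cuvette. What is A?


A = epsilon * c * l
A = 34503 * 0.0094 * 1.0
A = 324.3282

324.3282


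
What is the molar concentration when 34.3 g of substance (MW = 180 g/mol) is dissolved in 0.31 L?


C = (mass / MW) / volume
C = (34.3 / 180) / 0.31
C = 0.6147 M

0.6147 M


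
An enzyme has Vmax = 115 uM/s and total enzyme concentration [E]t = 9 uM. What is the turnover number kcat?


kcat = Vmax / [E]t
kcat = 115 / 9
kcat = 12.7778 s^-1

12.7778 s^-1


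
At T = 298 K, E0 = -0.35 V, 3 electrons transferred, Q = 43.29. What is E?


E = E0 - (RT/nF) * ln(Q)
E = -0.35 - (8.314 * 298 / (3 * 96485)) * ln(43.29)
E = -0.3823 V

-0.3823 V


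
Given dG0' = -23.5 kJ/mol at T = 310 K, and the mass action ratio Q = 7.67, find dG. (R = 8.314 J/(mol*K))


dG = dG0' + RT * ln(Q) / 1000
dG = -23.5 + 8.314 * 310 * ln(7.67) / 1000
dG = -18.2491 kJ/mol

-18.2491 kJ/mol


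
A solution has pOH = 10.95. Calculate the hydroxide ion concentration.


[OH-] = 10^(-pOH)
[OH-] = 10^(-10.95)
[OH-] = 1.122e-11 M

1.122e-11 M


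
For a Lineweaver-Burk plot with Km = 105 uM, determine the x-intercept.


x-intercept = -1/Km
= -1/105
= -0.0095 1/uM

-0.0095 1/uM


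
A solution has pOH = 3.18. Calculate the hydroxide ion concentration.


[OH-] = 10^(-pOH)
[OH-] = 10^(-3.18)
[OH-] = 6.607e-04 M

6.607e-04 M


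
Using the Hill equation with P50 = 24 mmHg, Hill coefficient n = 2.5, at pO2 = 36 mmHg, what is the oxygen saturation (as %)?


Y = pO2^n / (P50^n + pO2^n)
Y = 36^2.5 / (24^2.5 + 36^2.5)
Y = 73.37%

73.37%


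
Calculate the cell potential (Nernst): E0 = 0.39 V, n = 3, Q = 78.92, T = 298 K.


E = E0 - (RT/nF) * ln(Q)
E = 0.39 - (8.314 * 298 / (3 * 96485)) * ln(78.92)
E = 0.3526 V

0.3526 V


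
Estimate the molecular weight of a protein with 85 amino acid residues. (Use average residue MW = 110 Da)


MW = n_residues * 110 Da
MW = 85 * 110
MW = 9350 Da

9350 Da


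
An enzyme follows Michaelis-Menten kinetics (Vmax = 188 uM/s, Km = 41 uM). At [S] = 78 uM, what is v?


v = Vmax * [S] / (Km + [S])
v = 188 * 78 / (41 + 78)
v = 123.2269 uM/s

123.2269 uM/s


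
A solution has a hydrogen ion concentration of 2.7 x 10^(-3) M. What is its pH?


pH = -log10([H+])
pH = -log10(2.7 x 10^(-3))
pH = 2.5686

2.5686


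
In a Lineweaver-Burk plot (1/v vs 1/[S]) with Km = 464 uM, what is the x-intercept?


x-intercept = -1/Km
= -1/464
= -0.0022 1/uM

-0.0022 1/uM


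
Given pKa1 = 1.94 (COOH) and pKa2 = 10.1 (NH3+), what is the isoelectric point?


pI = (pKa1 + pKa2) / 2
pI = (1.94 + 10.1) / 2
pI = 6.02

6.02


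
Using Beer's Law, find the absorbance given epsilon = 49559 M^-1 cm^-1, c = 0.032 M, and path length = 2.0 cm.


A = epsilon * c * l
A = 49559 * 0.032 * 2.0
A = 3171.776

3171.776


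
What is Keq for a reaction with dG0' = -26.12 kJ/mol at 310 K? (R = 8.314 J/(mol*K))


Keq = exp(-dG0 * 1000 / (R * T))
Keq = exp(-(-26.12) * 1000 / (8.314 * 310))
Keq = 25196.9878

25196.9878


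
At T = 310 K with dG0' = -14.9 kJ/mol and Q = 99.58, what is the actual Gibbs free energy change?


dG = dG0' + RT * ln(Q) / 1000
dG = -14.9 + 8.314 * 310 * ln(99.58) / 1000
dG = -3.0418 kJ/mol

-3.0418 kJ/mol


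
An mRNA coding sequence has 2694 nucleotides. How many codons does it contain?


codons = nucleotides / 3
codons = 2694 / 3 = 898

898


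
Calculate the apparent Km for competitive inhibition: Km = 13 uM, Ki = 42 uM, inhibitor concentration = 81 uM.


Km_app = Km * (1 + [I]/Ki)
Km_app = 13 * (1 + 81/42)
Km_app = 38.0714 uM

38.0714 uM


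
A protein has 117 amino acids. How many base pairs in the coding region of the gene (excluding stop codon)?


Each amino acid = 1 codon = 3 bp
bp = 117 * 3 = 351 bp

351 bp


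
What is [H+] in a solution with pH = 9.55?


[H+] = 10^(-pH)
[H+] = 10^(-9.55)
[H+] = 2.818e-10 M

2.818e-10 M


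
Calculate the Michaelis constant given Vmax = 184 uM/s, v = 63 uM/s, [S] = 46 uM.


Km = [S] * (Vmax - v) / v
Km = 46 * (184 - 63) / 63
Km = 88.3492 uM

88.3492 uM


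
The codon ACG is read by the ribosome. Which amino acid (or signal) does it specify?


Standard genetic code lookup.
Codon ACG -> Thr

Thr


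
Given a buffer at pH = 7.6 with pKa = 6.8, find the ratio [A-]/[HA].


[A-]/[HA] = 10^(pH - pKa)
= 10^(7.6 - 6.8)
= 6.3096

6.3096


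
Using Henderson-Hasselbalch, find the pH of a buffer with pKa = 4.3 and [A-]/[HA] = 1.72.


pH = pKa + log10([A-]/[HA])
pH = 4.3 + log10(1.72)
pH = 4.5355

4.5355


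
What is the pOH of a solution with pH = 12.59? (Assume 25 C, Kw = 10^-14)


pOH = 14 - pH
pOH = 14 - 12.59
pOH = 1.41

1.41


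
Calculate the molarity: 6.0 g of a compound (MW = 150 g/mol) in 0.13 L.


C = (mass / MW) / volume
C = (6.0 / 150) / 0.13
C = 0.3077 M

0.3077 M


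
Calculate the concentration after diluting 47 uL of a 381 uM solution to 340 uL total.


C2 = C1 * V1 / V2
C2 = 381 * 47 / 340
C2 = 52.6676 uM

52.6676 uM


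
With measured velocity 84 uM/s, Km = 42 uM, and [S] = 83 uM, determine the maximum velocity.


Vmax = v * (Km + [S]) / [S]
Vmax = 84 * (42 + 83) / 83
Vmax = 126.506 uM/s

126.506 uM/s


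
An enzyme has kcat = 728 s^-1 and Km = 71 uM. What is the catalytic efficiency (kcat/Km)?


Catalytic efficiency = kcat / Km
= 728 / 71
= 10.2535 uM^-1*s^-1

10.2535 uM^-1*s^-1


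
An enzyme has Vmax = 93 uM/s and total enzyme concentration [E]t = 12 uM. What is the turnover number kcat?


kcat = Vmax / [E]t
kcat = 93 / 12
kcat = 7.75 s^-1

7.75 s^-1


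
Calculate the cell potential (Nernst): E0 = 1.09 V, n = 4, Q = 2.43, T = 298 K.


E = E0 - (RT/nF) * ln(Q)
E = 1.09 - (8.314 * 298 / (4 * 96485)) * ln(2.43)
E = 1.0843 V

1.0843 V


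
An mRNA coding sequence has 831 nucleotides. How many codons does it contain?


codons = nucleotides / 3
codons = 831 / 3 = 277

277


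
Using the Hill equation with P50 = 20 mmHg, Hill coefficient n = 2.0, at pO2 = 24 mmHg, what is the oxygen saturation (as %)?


Y = pO2^n / (P50^n + pO2^n)
Y = 24^2.0 / (20^2.0 + 24^2.0)
Y = 59.02%

59.02%


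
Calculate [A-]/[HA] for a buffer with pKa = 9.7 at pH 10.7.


[A-]/[HA] = 10^(pH - pKa)
= 10^(10.7 - 9.7)
= 10.0

10.0


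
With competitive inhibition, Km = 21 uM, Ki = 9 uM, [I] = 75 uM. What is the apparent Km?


Km_app = Km * (1 + [I]/Ki)
Km_app = 21 * (1 + 75/9)
Km_app = 196.0 uM

196.0 uM


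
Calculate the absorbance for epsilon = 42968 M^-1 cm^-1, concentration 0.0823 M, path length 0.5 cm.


A = epsilon * c * l
A = 42968 * 0.0823 * 0.5
A = 1768.1332

1768.1332


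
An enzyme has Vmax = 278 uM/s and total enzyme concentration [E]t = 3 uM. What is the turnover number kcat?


kcat = Vmax / [E]t
kcat = 278 / 3
kcat = 92.6667 s^-1

92.6667 s^-1


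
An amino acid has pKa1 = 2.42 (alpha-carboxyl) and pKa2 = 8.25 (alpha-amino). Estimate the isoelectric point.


pI = (pKa1 + pKa2) / 2
pI = (2.42 + 8.25) / 2
pI = 5.335

5.335


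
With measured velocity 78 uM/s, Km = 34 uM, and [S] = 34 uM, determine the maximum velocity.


Vmax = v * (Km + [S]) / [S]
Vmax = 78 * (34 + 34) / 34
Vmax = 156.0 uM/s

156.0 uM/s


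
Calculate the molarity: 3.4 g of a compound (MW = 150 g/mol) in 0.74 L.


C = (mass / MW) / volume
C = (3.4 / 150) / 0.74
C = 0.0306 M

0.0306 M


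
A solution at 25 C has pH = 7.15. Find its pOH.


pOH = 14 - pH
pOH = 14 - 7.15
pOH = 6.85

6.85


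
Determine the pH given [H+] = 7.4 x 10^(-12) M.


pH = -log10([H+])
pH = -log10(7.4 x 10^(-12))
pH = 11.1308

11.1308


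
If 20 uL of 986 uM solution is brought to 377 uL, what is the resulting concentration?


C2 = C1 * V1 / V2
C2 = 986 * 20 / 377
C2 = 52.3077 uM

52.3077 uM


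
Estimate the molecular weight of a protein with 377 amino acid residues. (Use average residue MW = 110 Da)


MW = n_residues * 110 Da
MW = 377 * 110
MW = 41470 Da

41470 Da


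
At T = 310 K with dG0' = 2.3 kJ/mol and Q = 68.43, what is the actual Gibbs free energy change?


dG = dG0' + RT * ln(Q) / 1000
dG = 2.3 + 8.314 * 310 * ln(68.43) / 1000
dG = 13.1914 kJ/mol

13.1914 kJ/mol


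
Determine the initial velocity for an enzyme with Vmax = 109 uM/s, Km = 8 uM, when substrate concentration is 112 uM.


v = Vmax * [S] / (Km + [S])
v = 109 * 112 / (8 + 112)
v = 101.7333 uM/s

101.7333 uM/s


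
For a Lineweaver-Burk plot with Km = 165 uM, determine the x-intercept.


x-intercept = -1/Km
= -1/165
= -0.0061 1/uM

-0.0061 1/uM


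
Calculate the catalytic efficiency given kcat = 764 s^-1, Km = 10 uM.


Catalytic efficiency = kcat / Km
= 764 / 10
= 76.4 uM^-1*s^-1

76.4 uM^-1*s^-1


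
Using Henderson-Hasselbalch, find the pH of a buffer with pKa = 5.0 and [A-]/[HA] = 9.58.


pH = pKa + log10([A-]/[HA])
pH = 5.0 + log10(9.58)
pH = 5.9814

5.9814


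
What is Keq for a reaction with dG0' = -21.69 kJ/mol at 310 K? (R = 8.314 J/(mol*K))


Keq = exp(-dG0 * 1000 / (R * T))
Keq = exp(-(-21.69) * 1000 / (8.314 * 310))
Keq = 4517.2259

4517.2259


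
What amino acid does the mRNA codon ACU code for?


Standard genetic code lookup.
Codon ACU -> Thr

Thr


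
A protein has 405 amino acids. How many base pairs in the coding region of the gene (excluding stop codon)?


Each amino acid = 1 codon = 3 bp
bp = 405 * 3 = 1215 bp

1215 bp


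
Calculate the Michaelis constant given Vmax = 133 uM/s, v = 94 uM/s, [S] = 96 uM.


Km = [S] * (Vmax - v) / v
Km = 96 * (133 - 94) / 94
Km = 39.8298 uM

39.8298 uM


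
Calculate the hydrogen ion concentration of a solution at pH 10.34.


[H+] = 10^(-pH)
[H+] = 10^(-10.34)
[H+] = 4.571e-11 M

4.571e-11 M


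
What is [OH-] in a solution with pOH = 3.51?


[OH-] = 10^(-pOH)
[OH-] = 10^(-3.51)
[OH-] = 3.090e-04 M

3.090e-04 M


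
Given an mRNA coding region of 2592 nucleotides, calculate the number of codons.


codons = nucleotides / 3
codons = 2592 / 3 = 864

864


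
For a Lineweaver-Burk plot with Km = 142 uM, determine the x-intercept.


x-intercept = -1/Km
= -1/142
= -0.007 1/uM

-0.007 1/uM


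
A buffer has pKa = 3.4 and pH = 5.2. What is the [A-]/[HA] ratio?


[A-]/[HA] = 10^(pH - pKa)
= 10^(5.2 - 3.4)
= 63.0957

63.0957


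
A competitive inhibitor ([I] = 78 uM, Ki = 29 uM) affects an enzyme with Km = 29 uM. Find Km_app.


Km_app = Km * (1 + [I]/Ki)
Km_app = 29 * (1 + 78/29)
Km_app = 107.0 uM

107.0 uM


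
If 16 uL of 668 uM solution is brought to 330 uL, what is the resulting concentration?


C2 = C1 * V1 / V2
C2 = 668 * 16 / 330
C2 = 32.3879 uM

32.3879 uM


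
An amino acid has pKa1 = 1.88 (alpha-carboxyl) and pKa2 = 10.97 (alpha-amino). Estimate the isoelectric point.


pI = (pKa1 + pKa2) / 2
pI = (1.88 + 10.97) / 2
pI = 6.425

6.425


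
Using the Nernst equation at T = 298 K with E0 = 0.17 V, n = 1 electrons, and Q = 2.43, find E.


E = E0 - (RT/nF) * ln(Q)
E = 0.17 - (8.314 * 298 / (1 * 96485)) * ln(2.43)
E = 0.1472 V

0.1472 V


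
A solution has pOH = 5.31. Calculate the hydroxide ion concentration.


[OH-] = 10^(-pOH)
[OH-] = 10^(-5.31)
[OH-] = 4.898e-06 M

4.898e-06 M


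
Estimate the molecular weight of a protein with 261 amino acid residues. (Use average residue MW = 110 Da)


MW = n_residues * 110 Da
MW = 261 * 110
MW = 28710 Da

28710 Da


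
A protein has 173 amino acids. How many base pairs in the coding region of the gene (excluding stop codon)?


Each amino acid = 1 codon = 3 bp
bp = 173 * 3 = 519 bp

519 bp


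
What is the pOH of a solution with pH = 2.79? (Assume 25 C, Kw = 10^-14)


pOH = 14 - pH
pOH = 14 - 2.79
pOH = 11.21

11.21


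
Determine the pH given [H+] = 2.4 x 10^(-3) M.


pH = -log10([H+])
pH = -log10(2.4 x 10^(-3))
pH = 2.6198

2.6198


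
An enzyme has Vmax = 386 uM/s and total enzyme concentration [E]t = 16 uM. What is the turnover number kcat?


kcat = Vmax / [E]t
kcat = 386 / 16
kcat = 24.125 s^-1

24.125 s^-1


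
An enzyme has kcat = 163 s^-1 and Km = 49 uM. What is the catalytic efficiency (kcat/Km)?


Catalytic efficiency = kcat / Km
= 163 / 49
= 3.3265 uM^-1*s^-1

3.3265 uM^-1*s^-1


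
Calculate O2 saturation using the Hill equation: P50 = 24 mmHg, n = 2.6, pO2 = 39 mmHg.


Y = pO2^n / (P50^n + pO2^n)
Y = 39^2.6 / (24^2.6 + 39^2.6)
Y = 77.94%

77.94%


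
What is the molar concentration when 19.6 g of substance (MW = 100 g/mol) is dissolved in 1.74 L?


C = (mass / MW) / volume
C = (19.6 / 100) / 1.74
C = 0.1126 M

0.1126 M


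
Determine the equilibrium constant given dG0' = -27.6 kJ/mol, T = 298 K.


Keq = exp(-dG0 * 1000 / (R * T))
Keq = exp(-(-27.6) * 1000 / (8.314 * 298))
Keq = 68867.429

68867.429


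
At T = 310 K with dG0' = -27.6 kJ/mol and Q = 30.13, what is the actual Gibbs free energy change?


dG = dG0' + RT * ln(Q) / 1000
dG = -27.6 + 8.314 * 310 * ln(30.13) / 1000
dG = -18.8228 kJ/mol

-18.8228 kJ/mol


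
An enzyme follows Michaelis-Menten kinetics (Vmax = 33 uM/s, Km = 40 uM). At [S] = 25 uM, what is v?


v = Vmax * [S] / (Km + [S])
v = 33 * 25 / (40 + 25)
v = 12.6923 uM/s

12.6923 uM/s


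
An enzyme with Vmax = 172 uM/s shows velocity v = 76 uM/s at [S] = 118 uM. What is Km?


Km = [S] * (Vmax - v) / v
Km = 118 * (172 - 76) / 76
Km = 149.0526 uM

149.0526 uM


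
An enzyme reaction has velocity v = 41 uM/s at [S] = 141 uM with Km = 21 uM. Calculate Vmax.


Vmax = v * (Km + [S]) / [S]
Vmax = 41 * (21 + 141) / 141
Vmax = 47.1064 uM/s

47.1064 uM/s


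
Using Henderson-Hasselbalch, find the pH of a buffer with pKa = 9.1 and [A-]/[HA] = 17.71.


pH = pKa + log10([A-]/[HA])
pH = 9.1 + log10(17.71)
pH = 10.3482

10.3482


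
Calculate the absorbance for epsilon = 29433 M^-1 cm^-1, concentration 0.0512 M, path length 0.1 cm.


A = epsilon * c * l
A = 29433 * 0.0512 * 0.1
A = 150.697

150.697


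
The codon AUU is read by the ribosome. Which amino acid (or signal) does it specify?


Standard genetic code lookup.
Codon AUU -> Ile

Ile


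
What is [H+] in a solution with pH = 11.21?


[H+] = 10^(-pH)
[H+] = 10^(-11.21)
[H+] = 6.166e-12 M

6.166e-12 M


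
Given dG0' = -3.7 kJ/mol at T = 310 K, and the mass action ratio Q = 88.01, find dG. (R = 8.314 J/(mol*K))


dG = dG0' + RT * ln(Q) / 1000
dG = -3.7 + 8.314 * 310 * ln(88.01) / 1000
dG = 7.8399 kJ/mol

7.8399 kJ/mol


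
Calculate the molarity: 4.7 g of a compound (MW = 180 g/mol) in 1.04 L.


C = (mass / MW) / volume
C = (4.7 / 180) / 1.04
C = 0.0251 M

0.0251 M


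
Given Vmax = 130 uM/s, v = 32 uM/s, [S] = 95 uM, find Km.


Km = [S] * (Vmax - v) / v
Km = 95 * (130 - 32) / 32
Km = 290.9375 uM

290.9375 uM


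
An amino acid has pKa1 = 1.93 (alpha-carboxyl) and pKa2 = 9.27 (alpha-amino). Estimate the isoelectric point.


pI = (pKa1 + pKa2) / 2
pI = (1.93 + 9.27) / 2
pI = 5.6

5.6


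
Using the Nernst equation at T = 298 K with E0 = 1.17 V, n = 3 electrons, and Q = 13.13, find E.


E = E0 - (RT/nF) * ln(Q)
E = 1.17 - (8.314 * 298 / (3 * 96485)) * ln(13.13)
E = 1.148 V

1.148 V


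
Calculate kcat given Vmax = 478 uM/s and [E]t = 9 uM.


kcat = Vmax / [E]t
kcat = 478 / 9
kcat = 53.1111 s^-1

53.1111 s^-1


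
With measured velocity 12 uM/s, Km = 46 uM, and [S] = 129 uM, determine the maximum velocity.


Vmax = v * (Km + [S]) / [S]
Vmax = 12 * (46 + 129) / 129
Vmax = 16.2791 uM/s

16.2791 uM/s


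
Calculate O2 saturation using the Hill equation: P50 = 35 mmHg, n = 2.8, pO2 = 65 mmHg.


Y = pO2^n / (P50^n + pO2^n)
Y = 65^2.8 / (35^2.8 + 65^2.8)
Y = 84.98%

84.98%


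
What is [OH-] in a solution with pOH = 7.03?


[OH-] = 10^(-pOH)
[OH-] = 10^(-7.03)
[OH-] = 9.333e-08 M

9.333e-08 M


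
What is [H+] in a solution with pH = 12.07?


[H+] = 10^(-pH)
[H+] = 10^(-12.07)
[H+] = 8.511e-13 M

8.511e-13 M


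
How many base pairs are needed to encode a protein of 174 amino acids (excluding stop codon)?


Each amino acid = 1 codon = 3 bp
bp = 174 * 3 = 522 bp

522 bp


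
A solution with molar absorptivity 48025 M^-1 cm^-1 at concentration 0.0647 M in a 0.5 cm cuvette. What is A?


A = epsilon * c * l
A = 48025 * 0.0647 * 0.5
A = 1553.6087

1553.6087


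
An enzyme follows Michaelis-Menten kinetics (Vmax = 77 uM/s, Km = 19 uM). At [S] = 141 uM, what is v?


v = Vmax * [S] / (Km + [S])
v = 77 * 141 / (19 + 141)
v = 67.8563 uM/s

67.8563 uM/s


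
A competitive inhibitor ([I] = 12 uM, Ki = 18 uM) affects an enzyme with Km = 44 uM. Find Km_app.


Km_app = Km * (1 + [I]/Ki)
Km_app = 44 * (1 + 12/18)
Km_app = 73.3333 uM

73.3333 uM


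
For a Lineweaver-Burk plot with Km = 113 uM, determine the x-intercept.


x-intercept = -1/Km
= -1/113
= -0.0088 1/uM

-0.0088 1/uM


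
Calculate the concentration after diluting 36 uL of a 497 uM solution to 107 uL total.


C2 = C1 * V1 / V2
C2 = 497 * 36 / 107
C2 = 167.215 uM

167.215 uM


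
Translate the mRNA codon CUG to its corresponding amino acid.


Standard genetic code lookup.
Codon CUG -> Leu

Leu


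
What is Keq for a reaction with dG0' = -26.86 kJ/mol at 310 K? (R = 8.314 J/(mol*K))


Keq = exp(-dG0 * 1000 / (R * T))
Keq = exp(-(-26.86) * 1000 / (8.314 * 310))
Keq = 33577.0293

33577.0293


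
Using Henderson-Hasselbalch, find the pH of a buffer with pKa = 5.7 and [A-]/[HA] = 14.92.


pH = pKa + log10([A-]/[HA])
pH = 5.7 + log10(14.92)
pH = 6.8738

6.8738


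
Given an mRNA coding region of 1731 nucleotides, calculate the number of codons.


codons = nucleotides / 3
codons = 1731 / 3 = 577

577


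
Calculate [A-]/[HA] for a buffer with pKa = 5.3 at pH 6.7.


[A-]/[HA] = 10^(pH - pKa)
= 10^(6.7 - 5.3)
= 25.1189

25.1189


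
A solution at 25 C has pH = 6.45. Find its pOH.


pOH = 14 - pH
pOH = 14 - 6.45
pOH = 7.55

7.55


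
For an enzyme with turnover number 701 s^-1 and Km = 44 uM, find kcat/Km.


Catalytic efficiency = kcat / Km
= 701 / 44
= 15.9318 uM^-1*s^-1

15.9318 uM^-1*s^-1


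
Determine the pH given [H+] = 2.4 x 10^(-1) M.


pH = -log10([H+])
pH = -log10(2.4 x 10^(-1))
pH = 0.6198

0.6198


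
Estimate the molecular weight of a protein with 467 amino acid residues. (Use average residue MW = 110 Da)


MW = n_residues * 110 Da
MW = 467 * 110
MW = 51370 Da

51370 Da


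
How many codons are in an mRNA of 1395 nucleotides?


codons = nucleotides / 3
codons = 1395 / 3 = 465

465


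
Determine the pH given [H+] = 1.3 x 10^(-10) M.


pH = -log10([H+])
pH = -log10(1.3 x 10^(-10))
pH = 9.8861

9.8861


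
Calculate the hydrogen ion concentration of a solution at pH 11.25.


[H+] = 10^(-pH)
[H+] = 10^(-11.25)
[H+] = 5.623e-12 M

5.623e-12 M


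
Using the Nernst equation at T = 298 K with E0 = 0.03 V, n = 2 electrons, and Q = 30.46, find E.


E = E0 - (RT/nF) * ln(Q)
E = 0.03 - (8.314 * 298 / (2 * 96485)) * ln(30.46)
E = -0.0139 V

-0.0139 V


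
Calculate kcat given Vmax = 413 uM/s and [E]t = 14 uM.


kcat = Vmax / [E]t
kcat = 413 / 14
kcat = 29.5 s^-1

29.5 s^-1


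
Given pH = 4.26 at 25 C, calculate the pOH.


pOH = 14 - pH
pOH = 14 - 4.26
pOH = 9.74

9.74


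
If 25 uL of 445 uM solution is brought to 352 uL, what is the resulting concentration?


C2 = C1 * V1 / V2
C2 = 445 * 25 / 352
C2 = 31.6051 uM

31.6051 uM


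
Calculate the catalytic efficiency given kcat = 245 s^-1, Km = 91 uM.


Catalytic efficiency = kcat / Km
= 245 / 91
= 2.6923 uM^-1*s^-1

2.6923 uM^-1*s^-1


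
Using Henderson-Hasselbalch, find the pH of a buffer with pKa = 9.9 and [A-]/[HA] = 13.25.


pH = pKa + log10([A-]/[HA])
pH = 9.9 + log10(13.25)
pH = 11.0222

11.0222


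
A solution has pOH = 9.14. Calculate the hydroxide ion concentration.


[OH-] = 10^(-pOH)
[OH-] = 10^(-9.14)
[OH-] = 7.244e-10 M

7.244e-10 M


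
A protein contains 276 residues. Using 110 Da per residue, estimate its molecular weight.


MW = n_residues * 110 Da
MW = 276 * 110
MW = 30360 Da

30360 Da


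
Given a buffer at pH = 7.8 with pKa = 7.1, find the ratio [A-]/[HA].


[A-]/[HA] = 10^(pH - pKa)
= 10^(7.8 - 7.1)
= 5.0119

5.0119


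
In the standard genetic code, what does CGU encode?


Standard genetic code lookup.
Codon CGU -> Arg

Arg


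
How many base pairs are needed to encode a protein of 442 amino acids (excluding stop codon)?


Each amino acid = 1 codon = 3 bp
bp = 442 * 3 = 1326 bp

1326 bp


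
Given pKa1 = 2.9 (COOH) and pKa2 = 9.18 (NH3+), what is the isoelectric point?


pI = (pKa1 + pKa2) / 2
pI = (2.9 + 9.18) / 2
pI = 6.04

6.04


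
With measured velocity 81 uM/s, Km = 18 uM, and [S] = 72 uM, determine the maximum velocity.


Vmax = v * (Km + [S]) / [S]
Vmax = 81 * (18 + 72) / 72
Vmax = 101.25 uM/s

101.25 uM/s


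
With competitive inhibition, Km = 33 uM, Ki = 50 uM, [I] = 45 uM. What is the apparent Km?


Km_app = Km * (1 + [I]/Ki)
Km_app = 33 * (1 + 45/50)
Km_app = 62.7 uM

62.7 uM


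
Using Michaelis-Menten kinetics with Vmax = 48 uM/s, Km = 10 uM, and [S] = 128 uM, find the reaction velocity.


v = Vmax * [S] / (Km + [S])
v = 48 * 128 / (10 + 128)
v = 44.5217 uM/s

44.5217 uM/s


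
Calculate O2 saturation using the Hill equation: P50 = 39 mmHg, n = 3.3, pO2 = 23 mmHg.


Y = pO2^n / (P50^n + pO2^n)
Y = 23^3.3 / (39^3.3 + 23^3.3)
Y = 14.9%

14.9%


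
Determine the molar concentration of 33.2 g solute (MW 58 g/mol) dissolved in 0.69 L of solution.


C = (mass / MW) / volume
C = (33.2 / 58) / 0.69
C = 0.8296 M

0.8296 M


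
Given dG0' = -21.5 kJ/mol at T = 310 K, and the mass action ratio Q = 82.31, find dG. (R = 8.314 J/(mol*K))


dG = dG0' + RT * ln(Q) / 1000
dG = -21.5 + 8.314 * 310 * ln(82.31) / 1000
dG = -10.1327 kJ/mol

-10.1327 kJ/mol


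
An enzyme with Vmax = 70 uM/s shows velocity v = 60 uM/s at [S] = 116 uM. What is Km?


Km = [S] * (Vmax - v) / v
Km = 116 * (70 - 60) / 60
Km = 19.3333 uM

19.3333 uM


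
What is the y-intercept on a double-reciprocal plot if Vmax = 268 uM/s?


y-intercept = 1/Vmax
= 1/268
= 0.0037 s/uM

0.0037 s/uM


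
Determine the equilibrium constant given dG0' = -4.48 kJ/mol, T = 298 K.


Keq = exp(-dG0 * 1000 / (R * T))
Keq = exp(-(-4.48) * 1000 / (8.314 * 298))
Keq = 6.0996

6.0996


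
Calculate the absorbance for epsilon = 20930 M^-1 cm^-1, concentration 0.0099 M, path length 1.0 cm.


A = epsilon * c * l
A = 20930 * 0.0099 * 1.0
A = 207.207

207.207


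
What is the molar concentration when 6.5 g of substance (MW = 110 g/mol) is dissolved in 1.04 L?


C = (mass / MW) / volume
C = (6.5 / 110) / 1.04
C = 0.0568 M

0.0568 M


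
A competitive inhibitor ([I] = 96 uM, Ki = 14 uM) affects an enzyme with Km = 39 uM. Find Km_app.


Km_app = Km * (1 + [I]/Ki)
Km_app = 39 * (1 + 96/14)
Km_app = 306.4286 uM

306.4286 uM


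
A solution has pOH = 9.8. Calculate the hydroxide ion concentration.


[OH-] = 10^(-pOH)
[OH-] = 10^(-9.8)
[OH-] = 1.585e-10 M

1.585e-10 M


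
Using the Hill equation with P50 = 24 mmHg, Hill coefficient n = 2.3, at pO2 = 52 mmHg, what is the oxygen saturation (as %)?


Y = pO2^n / (P50^n + pO2^n)
Y = 52^2.3 / (24^2.3 + 52^2.3)
Y = 85.55%

85.55%


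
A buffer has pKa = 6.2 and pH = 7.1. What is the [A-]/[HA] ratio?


[A-]/[HA] = 10^(pH - pKa)
= 10^(7.1 - 6.2)
= 7.9433

7.9433


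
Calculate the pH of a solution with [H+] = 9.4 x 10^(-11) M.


pH = -log10([H+])
pH = -log10(9.4 x 10^(-11))
pH = 10.0269

10.0269


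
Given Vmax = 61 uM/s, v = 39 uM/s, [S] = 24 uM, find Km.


Km = [S] * (Vmax - v) / v
Km = 24 * (61 - 39) / 39
Km = 13.5385 uM

13.5385 uM


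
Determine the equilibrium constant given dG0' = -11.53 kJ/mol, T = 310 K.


Keq = exp(-dG0 * 1000 / (R * T))
Keq = exp(-(-11.53) * 1000 / (8.314 * 310))
Keq = 87.6722

87.6722


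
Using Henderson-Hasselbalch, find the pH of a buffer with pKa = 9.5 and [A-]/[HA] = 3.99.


pH = pKa + log10([A-]/[HA])
pH = 9.5 + log10(3.99)
pH = 10.101

10.101


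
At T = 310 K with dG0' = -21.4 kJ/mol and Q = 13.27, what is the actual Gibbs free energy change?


dG = dG0' + RT * ln(Q) / 1000
dG = -21.4 + 8.314 * 310 * ln(13.27) / 1000
dG = -14.7363 kJ/mol

-14.7363 kJ/mol


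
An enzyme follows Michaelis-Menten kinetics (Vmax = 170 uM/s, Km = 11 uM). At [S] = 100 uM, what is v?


v = Vmax * [S] / (Km + [S])
v = 170 * 100 / (11 + 100)
v = 153.1532 uM/s

153.1532 uM/s


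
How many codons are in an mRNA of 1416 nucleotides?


codons = nucleotides / 3
codons = 1416 / 3 = 472

472


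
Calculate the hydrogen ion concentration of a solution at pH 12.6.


[H+] = 10^(-pH)
[H+] = 10^(-12.6)
[H+] = 2.512e-13 M

2.512e-13 M


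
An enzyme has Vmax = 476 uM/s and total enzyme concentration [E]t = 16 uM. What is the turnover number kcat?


kcat = Vmax / [E]t
kcat = 476 / 16
kcat = 29.75 s^-1

29.75 s^-1


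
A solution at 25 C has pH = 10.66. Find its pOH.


pOH = 14 - pH
pOH = 14 - 10.66
pOH = 3.34

3.34


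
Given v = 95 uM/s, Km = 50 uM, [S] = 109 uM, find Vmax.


Vmax = v * (Km + [S]) / [S]
Vmax = 95 * (50 + 109) / 109
Vmax = 138.578 uM/s

138.578 uM/s


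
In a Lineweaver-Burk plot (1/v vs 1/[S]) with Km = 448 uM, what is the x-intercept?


x-intercept = -1/Km
= -1/448
= -0.0022 1/uM

-0.0022 1/uM


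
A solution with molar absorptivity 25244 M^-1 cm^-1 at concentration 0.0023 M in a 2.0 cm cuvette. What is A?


A = epsilon * c * l
A = 25244 * 0.0023 * 2.0
A = 116.1224

116.1224


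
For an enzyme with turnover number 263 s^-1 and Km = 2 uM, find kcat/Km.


Catalytic efficiency = kcat / Km
= 263 / 2
= 131.5 uM^-1*s^-1

131.5 uM^-1*s^-1


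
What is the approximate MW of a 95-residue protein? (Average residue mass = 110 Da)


MW = n_residues * 110 Da
MW = 95 * 110
MW = 10450 Da

10450 Da


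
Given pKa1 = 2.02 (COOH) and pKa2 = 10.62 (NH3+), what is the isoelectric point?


pI = (pKa1 + pKa2) / 2
pI = (2.02 + 10.62) / 2
pI = 6.32

6.32


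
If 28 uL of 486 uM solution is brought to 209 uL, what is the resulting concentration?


C2 = C1 * V1 / V2
C2 = 486 * 28 / 209
C2 = 65.11 uM

65.11 uM


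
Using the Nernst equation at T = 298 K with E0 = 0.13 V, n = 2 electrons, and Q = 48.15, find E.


E = E0 - (RT/nF) * ln(Q)
E = 0.13 - (8.314 * 298 / (2 * 96485)) * ln(48.15)
E = 0.0803 V

0.0803 V


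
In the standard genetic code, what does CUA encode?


Standard genetic code lookup.
Codon CUA -> Leu

Leu


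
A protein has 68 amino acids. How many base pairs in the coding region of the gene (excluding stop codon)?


Each amino acid = 1 codon = 3 bp
bp = 68 * 3 = 204 bp

204 bp


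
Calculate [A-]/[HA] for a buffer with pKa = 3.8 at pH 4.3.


[A-]/[HA] = 10^(pH - pKa)
= 10^(4.3 - 3.8)
= 3.1623

3.1623


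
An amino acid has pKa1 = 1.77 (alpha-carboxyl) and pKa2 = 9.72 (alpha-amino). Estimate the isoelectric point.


pI = (pKa1 + pKa2) / 2
pI = (1.77 + 9.72) / 2
pI = 5.745

5.745


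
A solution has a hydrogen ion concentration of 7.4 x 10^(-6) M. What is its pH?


pH = -log10([H+])
pH = -log10(7.4 x 10^(-6))
pH = 5.1308

5.1308
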